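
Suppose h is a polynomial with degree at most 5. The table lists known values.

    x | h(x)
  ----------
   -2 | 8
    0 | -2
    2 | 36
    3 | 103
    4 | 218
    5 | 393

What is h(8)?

1398

Write h(x) = ax^5 + bx^4 + cx³ + dx² + ex + p; the 6 given values yield a linear system in the 6 coefficients.
Solving, the top 2 coefficients vanish, and h(x) = 2x³ + 6x² - x - 2.
Then h(8) = 1398.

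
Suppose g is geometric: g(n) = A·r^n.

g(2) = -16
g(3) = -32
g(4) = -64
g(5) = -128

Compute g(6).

Consecutive ratio: -32/(-16) = 2, and -64/(-32) = 2, so r = 2.
Then A·2^2 = -16 gives A = -4, and g(n) = -4·2^n.
g(6) = -4·2^6 = -256.

-256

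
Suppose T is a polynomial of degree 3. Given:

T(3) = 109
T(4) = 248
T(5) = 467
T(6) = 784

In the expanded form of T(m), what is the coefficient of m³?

3

Write T(m) = am³ + bm² + cm + d; the 4 given values yield a linear system in the 4 coefficients.
Solving, T(m) = 3m³ + 4m² - 8.
The coefficient of m³ is 3.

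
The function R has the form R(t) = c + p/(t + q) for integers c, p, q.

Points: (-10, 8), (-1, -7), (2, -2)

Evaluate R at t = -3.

(R(t) − c)(t + q) = p for each data point; the three points give a linear system in c and q, then p follows.
Solving: c = 3, q = 4, p = -30, so R(t) = 3 − 30/(t + 4).
Then R(-3) = 3 − 30/1 = -27.

-27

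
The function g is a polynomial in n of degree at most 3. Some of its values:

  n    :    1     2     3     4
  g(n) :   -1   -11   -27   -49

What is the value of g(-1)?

First differences: -10, -16, -22. Second differences: -6, -6.
Level-2 differences are constant, so g has degree 2.
Fitting a degree-2 polynomial gives g(n) = -3n² - n + 3.
Then g(-1) = 1.

1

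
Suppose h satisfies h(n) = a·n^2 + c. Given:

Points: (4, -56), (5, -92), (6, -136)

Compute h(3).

-28

From h(4) = -56 and h(5) = -92: 16a + c = -56 and 25a + c = -92.
Subtracting: 9a = -36, so a = -4; then c = -56 − (-4)·16 = 8.
So h(n) = -4n² + 8, and h(3) = -28.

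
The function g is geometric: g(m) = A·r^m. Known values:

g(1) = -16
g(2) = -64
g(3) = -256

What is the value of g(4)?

Consecutive ratio: -64/(-16) = 4, and -256/(-64) = 4, so r = 4.
Then A·4^1 = -16 gives A = -4, and g(m) = -4·4^m.
g(4) = -4·4^4 = -1024.

-1024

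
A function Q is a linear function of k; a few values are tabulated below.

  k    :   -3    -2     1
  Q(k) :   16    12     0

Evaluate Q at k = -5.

Write Q(k) = ak + b; the 3 given values yield a linear system in the 2 coefficients.
Solving, Q(k) = -4k + 4.
Then Q(-5) = 24.

24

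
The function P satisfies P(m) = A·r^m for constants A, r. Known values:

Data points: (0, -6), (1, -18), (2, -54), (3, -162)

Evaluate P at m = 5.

Consecutive ratio: -18/(-6) = 3, and -54/(-18) = 3, so r = 3.
Then A·3^0 = -6 gives A = -6, and P(m) = -6·3^m.
P(5) = -6·3^5 = -1458.

-1458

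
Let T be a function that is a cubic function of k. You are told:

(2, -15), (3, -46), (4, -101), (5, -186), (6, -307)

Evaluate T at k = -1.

First differences: -31, -55, -85, -121. Second differences: -24, -30, -36. Third differences: -6, -6.
Level-3 differences are constant, so T has degree 3.
Fitting a degree-3 polynomial gives T(k) = -k³ - 3k² + 3k - 1.
Then T(-1) = -6.

-6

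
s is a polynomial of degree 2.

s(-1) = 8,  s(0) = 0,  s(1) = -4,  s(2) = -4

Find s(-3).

First differences: -8, -4, 0. Second differences: 4, 4.
Level-2 differences are constant, so s has degree 2.
Fitting a degree-2 polynomial gives s(n) = 2n² - 6n.
Then s(-3) = 36.

36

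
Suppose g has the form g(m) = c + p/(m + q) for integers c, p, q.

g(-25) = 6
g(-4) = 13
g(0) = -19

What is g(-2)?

29

(g(m) − c)(m + q) = p for each data point; the three points give a linear system in c and q, then p follows.
Solving: c = 5, q = 1, p = -24, so g(m) = 5 − 24/(m + 1).
Then g(-2) = 5 − 24/(-1) = 29.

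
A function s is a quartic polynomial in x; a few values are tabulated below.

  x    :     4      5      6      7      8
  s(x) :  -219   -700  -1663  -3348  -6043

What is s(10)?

Write s(x) = ax^4 + bx³ + cx² + dx + e; the 5 given values yield a linear system in the 5 coefficients.
Solving, s(x) = -2x^4 + 4x³ + x² + 4x + 5.
Then s(10) = -15855.

-15855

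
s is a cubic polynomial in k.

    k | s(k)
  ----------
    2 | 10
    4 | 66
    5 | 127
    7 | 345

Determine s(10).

Write s(k) = ak³ + bk² + ck + d; the 4 given values yield a linear system in the 4 coefficients.
Solving, s(k) = k³ + 2.
Then s(10) = 1002.

1002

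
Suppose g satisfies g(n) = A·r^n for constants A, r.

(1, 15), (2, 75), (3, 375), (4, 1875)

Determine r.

5

Consecutive ratio: 75/15 = 5, and 375/75 = 5, so r = 5.
Then A·5^1 = 15 gives A = 3, and g(n) = 3·5^n.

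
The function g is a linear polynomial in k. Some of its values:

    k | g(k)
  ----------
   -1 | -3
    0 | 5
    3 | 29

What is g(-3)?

-19

Write g(k) = ak + b; the 3 given values yield a linear system in the 2 coefficients.
Solving, g(k) = 8k + 5.
Then g(-3) = -19.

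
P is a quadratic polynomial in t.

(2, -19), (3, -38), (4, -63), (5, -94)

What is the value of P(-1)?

First differences: -19, -25, -31. Second differences: -6, -6.
Level-2 differences are constant, so P has degree 2.
Fitting a degree-2 polynomial gives P(t) = -3t² - 4t + 1.
Then P(-1) = 2.

2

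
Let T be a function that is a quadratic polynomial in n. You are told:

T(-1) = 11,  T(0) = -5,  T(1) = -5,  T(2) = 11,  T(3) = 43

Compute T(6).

Write T(n) = an² + bn + c; the 5 given values yield a linear system in the 3 coefficients.
Solving, T(n) = 8n² - 8n - 5.
Then T(6) = 235.

235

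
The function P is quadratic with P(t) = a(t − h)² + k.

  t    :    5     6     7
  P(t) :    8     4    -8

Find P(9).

First differences -4, -12; second difference -8 = 2a, so a = -4.
Expanding, the t-coefficient is −2ah = 8h; matching it to the data gives h = 5, and then k = 8.
So P(t) = -4(t − 5)² + 8.
P(9) = -4·4² + 8 = -56.

-56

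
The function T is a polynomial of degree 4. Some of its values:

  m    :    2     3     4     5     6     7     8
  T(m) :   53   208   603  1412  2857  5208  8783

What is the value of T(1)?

First differences: 155, 395, 809, 1445, 2351, 3575. Second differences: 240, 414, 636, 906, 1224. Third differences: 174, 222, 270, 318. Fourth differences: 48, 48, 48.
Level-4 differences are constant, so T has degree 4.
Fitting a degree-4 polynomial gives T(m) = 2m^4 + m³ + m² + m + 7.
Then T(1) = 12.

12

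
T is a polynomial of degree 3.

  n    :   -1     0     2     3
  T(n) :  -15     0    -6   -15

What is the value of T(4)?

Write T(n) = an³ + bn² + cn + d; the 4 given values yield a linear system in the 4 coefficients.
Solving, T(n) = n³ - 7n² + 7n.
Then T(4) = -20.

-20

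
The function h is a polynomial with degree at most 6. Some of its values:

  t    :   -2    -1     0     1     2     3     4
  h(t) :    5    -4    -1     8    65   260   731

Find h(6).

First differences: -9, 3, 9, 57, 195, 471. Second differences: 12, 6, 48, 138, 276. Third differences: -6, 42, 90, 138. Fourth differences: 48, 48, 48.
Level-4 differences are constant, so h has degree 4.
Fitting a degree-4 polynomial gives h(t) = 2t^4 + 3t³ + t² + 3t - 1.
Then h(6) = 3293.

3293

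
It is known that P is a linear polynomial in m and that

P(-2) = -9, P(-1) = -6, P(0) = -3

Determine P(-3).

-12

Write P(m) = am + b; the 3 given values yield a linear system in the 2 coefficients.
Solving, P(m) = 3m - 3.
Then P(-3) = -12.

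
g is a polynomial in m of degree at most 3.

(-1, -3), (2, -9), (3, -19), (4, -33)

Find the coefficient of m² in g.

-2

Write g(m) = am³ + bm² + cm + d; the 4 given values yield a linear system in the 4 coefficients.
Solving, the leading coefficient vanishes, and g(m) = -2m² - 1.
The coefficient of m² is -2.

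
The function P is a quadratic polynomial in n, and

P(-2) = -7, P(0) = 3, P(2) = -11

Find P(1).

Write P(n) = an² + bn + c; the 3 given values yield a linear system in the 3 coefficients.
Solving, P(n) = -3n² - n + 3.
Then P(1) = -1.

-1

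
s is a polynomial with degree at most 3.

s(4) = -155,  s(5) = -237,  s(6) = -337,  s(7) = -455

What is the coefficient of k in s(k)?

First differences: -82, -100, -118. Second differences: -18, -18.
Level-2 differences are constant, so s has degree 2.
Fitting a degree-2 polynomial gives s(k) = -9k² - k - 7.
The coefficient of k is -1.

-1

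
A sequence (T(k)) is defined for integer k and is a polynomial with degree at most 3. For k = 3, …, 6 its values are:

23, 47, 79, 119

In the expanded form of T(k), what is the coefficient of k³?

0

Write T(k) = ak³ + bk² + ck + d; the 4 given values yield a linear system in the 4 coefficients.
Solving, the leading coefficient vanishes, and T(k) = 4k² - 4k - 1.
The coefficient of k³ is 0.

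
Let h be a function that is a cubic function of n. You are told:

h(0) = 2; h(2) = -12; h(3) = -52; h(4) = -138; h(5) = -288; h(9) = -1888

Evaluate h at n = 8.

-1302

Write h(n) = an³ + bn² + cn + d; the 6 given values yield a linear system in the 4 coefficients.
Solving, h(n) = -3n³ + 4n² - 3n + 2.
Then h(8) = -1302.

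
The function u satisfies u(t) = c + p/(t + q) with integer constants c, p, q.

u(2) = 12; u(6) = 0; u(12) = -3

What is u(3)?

6

(u(t) − c)(t + q) = p for each data point; the three points give a linear system in c and q, then p follows.
Solving: c = -6, q = 0, p = 36, so u(t) = -6 + 36/(t + 0).
Then u(3) = -6 + 36/3 = 6.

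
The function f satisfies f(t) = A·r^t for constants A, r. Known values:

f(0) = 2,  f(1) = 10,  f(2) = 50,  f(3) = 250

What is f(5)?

6250

Consecutive ratio: 10/2 = 5, and 50/10 = 5, so r = 5.
Then A·5^0 = 2 gives A = 2, and f(t) = 2·5^t.
f(5) = 2·5^5 = 6250.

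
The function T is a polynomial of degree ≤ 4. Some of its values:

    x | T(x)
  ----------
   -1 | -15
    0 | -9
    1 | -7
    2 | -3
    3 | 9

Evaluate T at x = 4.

Write T(x) = ax^4 + bx³ + cx² + dx + e; the 5 given values yield a linear system in the 5 coefficients.
Solving, the leading coefficient vanishes, and T(x) = x³ - 2x² + 3x - 9.
Then T(4) = 35.

35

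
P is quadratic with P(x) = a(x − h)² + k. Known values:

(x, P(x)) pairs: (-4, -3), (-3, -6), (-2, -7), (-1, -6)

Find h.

-2

First differences -3, -1, 1; second difference 2 = 2a, so a = 1.
Expanding, the x-coefficient is −2ah = -2h; matching it to the data gives h = -2, and then k = -7.
So P(x) = 1(x + 2)² − 7.
Hence h = -2.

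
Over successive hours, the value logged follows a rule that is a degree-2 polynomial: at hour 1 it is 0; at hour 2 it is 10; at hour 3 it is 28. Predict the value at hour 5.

88

Write the value at k as s(k).
Write s(k) = ak² + bk + c; the 3 given values yield a linear system in the 3 coefficients.
Solving, s(k) = 4k² - 2k - 2.
Then s(5) = 88.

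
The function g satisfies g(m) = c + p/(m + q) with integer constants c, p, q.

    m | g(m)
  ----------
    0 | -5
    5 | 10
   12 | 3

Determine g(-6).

(g(m) − c)(m + q) = p for each data point; the three points give a linear system in c and q, then p follows.
Solving: c = 1, q = -3, p = 18, so g(m) = 1 + 18/(m − 3).
Then g(-6) = 1 + 18/(-9) = -1.

-1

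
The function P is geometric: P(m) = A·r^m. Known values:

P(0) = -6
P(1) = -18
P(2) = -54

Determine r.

3

Consecutive ratio: -18/(-6) = 3, and -54/(-18) = 3, so r = 3.
Then A·3^0 = -6 gives A = -6, and P(m) = -6·3^m.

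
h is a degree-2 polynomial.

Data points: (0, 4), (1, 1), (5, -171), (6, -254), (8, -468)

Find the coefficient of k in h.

5

Write h(k) = ak² + bk + c; the 5 given values yield a linear system in the 3 coefficients.
Solving, h(k) = -8k² + 5k + 4.
The coefficient of k is 5.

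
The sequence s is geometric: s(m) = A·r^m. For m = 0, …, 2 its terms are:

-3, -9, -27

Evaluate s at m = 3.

-81

Consecutive ratio: -9/(-3) = 3, and -27/(-9) = 3, so r = 3.
Then A·3^0 = -3 gives A = -3, and s(m) = -3·3^m.
s(3) = -3·3^3 = -81.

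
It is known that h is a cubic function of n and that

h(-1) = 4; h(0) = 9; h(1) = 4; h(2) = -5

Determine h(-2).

Write h(n) = an³ + bn² + cn + d; the 4 given values yield a linear system in the 4 coefficients.
Solving, h(n) = n³ - 5n² - n + 9.
Then h(-2) = -17.

-17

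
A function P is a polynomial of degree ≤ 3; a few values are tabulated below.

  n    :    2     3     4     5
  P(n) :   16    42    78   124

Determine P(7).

First differences: 26, 36, 46. Second differences: 10, 10.
Level-2 differences are constant, so P has degree 2.
Fitting a degree-2 polynomial gives P(n) = 5n² + n - 6.
Then P(7) = 246.

246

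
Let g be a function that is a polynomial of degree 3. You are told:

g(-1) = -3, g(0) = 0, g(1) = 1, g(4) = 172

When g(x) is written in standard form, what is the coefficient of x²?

-1

Write g(x) = ax³ + bx² + cx + d; the 4 given values yield a linear system in the 4 coefficients.
Solving, g(x) = 3x³ - x² - x.
The coefficient of x² is -1.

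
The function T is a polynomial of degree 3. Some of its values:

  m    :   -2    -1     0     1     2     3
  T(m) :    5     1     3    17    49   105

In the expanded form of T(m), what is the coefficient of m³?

First differences: -4, 2, 14, 32, 56. Second differences: 6, 12, 18, 24. Third differences: 6, 6, 6.
Level-3 differences are constant, so T has degree 3.
Fitting a degree-3 polynomial gives T(m) = m³ + 6m² + 7m + 3.
The coefficient of m³ is 1.

1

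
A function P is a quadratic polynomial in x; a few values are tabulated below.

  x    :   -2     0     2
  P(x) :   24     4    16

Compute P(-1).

Write P(x) = ax² + bx + c; the 3 given values yield a linear system in the 3 coefficients.
Solving, P(x) = 4x² - 2x + 4.
Then P(-1) = 10.

10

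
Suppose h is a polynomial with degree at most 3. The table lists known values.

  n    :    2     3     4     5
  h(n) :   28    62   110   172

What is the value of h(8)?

Write h(n) = an³ + bn² + cn + d; the 4 given values yield a linear system in the 4 coefficients.
Solving, the leading coefficient vanishes, and h(n) = 7n² - n + 2.
Then h(8) = 442.

442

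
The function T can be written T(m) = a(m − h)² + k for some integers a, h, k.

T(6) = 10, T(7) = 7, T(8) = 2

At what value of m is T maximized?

5

First differences -3, -5; second difference -2 = 2a, so a = -1.
Expanding, the m-coefficient is −2ah = 2h; matching it to the data gives h = 5, and then k = 11.
So T(m) = -1(m − 5)² + 11.
Hence h = 5.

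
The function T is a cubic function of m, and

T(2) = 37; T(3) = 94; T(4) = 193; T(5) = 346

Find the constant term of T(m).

1

Write T(m) = am³ + bm² + cm + d; the 4 given values yield a linear system in the 4 coefficients.
Solving, T(m) = 2m³ + 3m² + 4m + 1.
The constant term is T(0) = 1.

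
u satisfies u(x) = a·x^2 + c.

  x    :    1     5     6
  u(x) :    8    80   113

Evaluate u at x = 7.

152

From u(1) = 8 and u(5) = 80: 1a + c = 8 and 25a + c = 80.
Subtracting: 24a = 72, so a = 3; then c = 8 − 3·1 = 5.
So u(x) = 3x² + 5, and u(7) = 152.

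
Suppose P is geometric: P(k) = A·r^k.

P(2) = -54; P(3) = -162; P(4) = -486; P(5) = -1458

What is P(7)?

-13122

Consecutive ratio: -162/(-54) = 3, and -486/(-162) = 3, so r = 3.
Then A·3^2 = -54 gives A = -6, and P(k) = -6·3^k.
P(7) = -6·3^7 = -13122.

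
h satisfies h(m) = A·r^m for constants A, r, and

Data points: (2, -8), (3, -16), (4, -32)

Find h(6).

Consecutive ratio: -16/(-8) = 2, and -32/(-16) = 2, so r = 2.
Then A·2^2 = -8 gives A = -2, and h(m) = -2·2^m.
h(6) = -2·2^6 = -128.

-128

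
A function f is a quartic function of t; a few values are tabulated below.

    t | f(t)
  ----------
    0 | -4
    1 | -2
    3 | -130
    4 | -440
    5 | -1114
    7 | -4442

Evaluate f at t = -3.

Write f(t) = at^4 + bt³ + ct² + dt + e; the 6 given values yield a linear system in the 5 coefficients.
Solving, f(t) = -2t^4 + t³ + 3t - 4.
Then f(-3) = -202.

-202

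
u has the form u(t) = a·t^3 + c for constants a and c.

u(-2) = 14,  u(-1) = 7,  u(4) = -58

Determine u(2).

-2

From u(-2) = 14 and u(-1) = 7: -8a + c = 14 and -1a + c = 7.
Subtracting: 7a = -7, so a = -1; then c = 14 − (-1)·(-8) = 6.
So u(t) = -1t³ + 6, and u(2) = -2.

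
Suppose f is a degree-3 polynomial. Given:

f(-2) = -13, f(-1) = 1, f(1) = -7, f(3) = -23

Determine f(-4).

Write f(k) = ak³ + bk² + ck + d; the 4 given values yield a linear system in the 4 coefficients.
Solving, f(k) = k³ - 4k² - 5k + 1.
Then f(-4) = -107.

-107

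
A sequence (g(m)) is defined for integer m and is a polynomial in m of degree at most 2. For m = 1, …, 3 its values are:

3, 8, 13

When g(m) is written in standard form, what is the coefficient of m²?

0

First differences: 5, 5.
Level-1 differences are constant, so g has degree 1.
Fitting a degree-1 polynomial gives g(m) = 5m - 2.
The coefficient of m² is 0.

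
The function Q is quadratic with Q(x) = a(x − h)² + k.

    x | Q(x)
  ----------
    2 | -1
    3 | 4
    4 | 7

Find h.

First differences 5, 3; second difference -2 = 2a, so a = -1.
Expanding, the x-coefficient is −2ah = 2h; matching it to the data gives h = 5, and then k = 8.
So Q(x) = -1(x − 5)² + 8.
Hence h = 5.

5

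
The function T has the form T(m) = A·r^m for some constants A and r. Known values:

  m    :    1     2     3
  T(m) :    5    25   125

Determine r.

5

Consecutive ratio: 25/5 = 5, and 125/25 = 5, so r = 5.
Then A·5^1 = 5 gives A = 1, and T(m) = 1·5^m.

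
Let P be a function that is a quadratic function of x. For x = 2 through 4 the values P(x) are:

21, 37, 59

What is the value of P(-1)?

Write P(x) = ax² + bx + c; the 3 given values yield a linear system in the 3 coefficients.
Solving, P(x) = 3x² + x + 7.
Then P(-1) = 9.

9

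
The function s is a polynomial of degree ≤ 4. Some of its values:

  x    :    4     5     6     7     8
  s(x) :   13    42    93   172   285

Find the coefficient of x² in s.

First differences: 29, 51, 79, 113. Second differences: 22, 28, 34. Third differences: 6, 6.
Level-3 differences are constant, so s has degree 3.
Fitting a degree-3 polynomial gives s(x) = x³ - 4x² + 4x - 3.
The coefficient of x² is -4.

-4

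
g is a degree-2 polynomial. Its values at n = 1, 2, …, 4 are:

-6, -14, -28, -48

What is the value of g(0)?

Write g(n) = an² + bn + c; the 4 given values yield a linear system in the 3 coefficients.
Solving, g(n) = -3n² + n - 4.
Then g(0) = -4.

-4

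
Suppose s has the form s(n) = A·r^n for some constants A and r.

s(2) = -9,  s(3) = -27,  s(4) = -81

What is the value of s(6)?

Consecutive ratio: -27/(-9) = 3, and -81/(-27) = 3, so r = 3.
Then A·3^2 = -9 gives A = -1, and s(n) = -1·3^n.
s(6) = -1·3^6 = -729.

-729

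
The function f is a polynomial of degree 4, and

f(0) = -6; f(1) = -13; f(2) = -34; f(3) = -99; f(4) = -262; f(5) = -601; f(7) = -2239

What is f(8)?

-3814

Write f(x) = ax^4 + bx³ + cx² + dx + e; the 7 given values yield a linear system in the 5 coefficients.
Solving, f(x) = -x^4 + x³ - 3x² - 4x - 6.
Then f(8) = -3814.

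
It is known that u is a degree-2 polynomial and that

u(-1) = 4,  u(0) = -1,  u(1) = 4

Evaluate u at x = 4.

Write u(x) = ax² + bx + c; the 3 given values yield a linear system in the 3 coefficients.
Solving, u(x) = 5x² - 1.
Then u(4) = 79.

79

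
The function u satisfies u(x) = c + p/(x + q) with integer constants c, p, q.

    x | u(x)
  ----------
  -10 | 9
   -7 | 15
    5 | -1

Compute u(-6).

21

(u(x) − c)(x + q) = p for each data point; the three points give a linear system in c and q, then p follows.
Solving: c = 3, q = 4, p = -36, so u(x) = 3 − 36/(x + 4).
Then u(-6) = 3 − 36/(-2) = 21.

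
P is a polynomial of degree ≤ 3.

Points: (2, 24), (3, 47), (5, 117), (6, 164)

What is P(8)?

Write P(t) = at³ + bt² + ct + d; the 4 given values yield a linear system in the 4 coefficients.
Solving, the leading coefficient vanishes, and P(t) = 4t² + 3t + 2.
Then P(8) = 282.

282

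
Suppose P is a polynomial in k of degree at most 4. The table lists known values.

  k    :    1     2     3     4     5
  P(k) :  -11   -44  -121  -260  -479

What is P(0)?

-4

Write P(k) = ak^4 + bk³ + ck² + dk + e; the 5 given values yield a linear system in the 5 coefficients.
Solving, the leading coefficient vanishes, and P(k) = -3k³ - 4k² - 4.
The constant term is P(0) = -4.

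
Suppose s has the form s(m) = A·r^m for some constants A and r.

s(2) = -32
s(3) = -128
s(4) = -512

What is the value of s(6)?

Consecutive ratio: -128/(-32) = 4, and -512/(-128) = 4, so r = 4.
Then A·4^2 = -32 gives A = -2, and s(m) = -2·4^m.
s(6) = -2·4^6 = -8192.

-8192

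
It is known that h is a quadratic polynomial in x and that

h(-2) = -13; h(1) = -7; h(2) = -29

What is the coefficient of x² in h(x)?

Write h(x) = ax² + bx + c; the 3 given values yield a linear system in the 3 coefficients.
Solving, h(x) = -6x² - 4x + 3.
The coefficient of x² is -6.

-6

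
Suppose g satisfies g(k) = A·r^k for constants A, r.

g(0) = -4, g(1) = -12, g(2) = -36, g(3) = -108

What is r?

3

Consecutive ratio: -12/(-4) = 3, and -36/(-12) = 3, so r = 3.
Then A·3^0 = -4 gives A = -4, and g(k) = -4·3^k.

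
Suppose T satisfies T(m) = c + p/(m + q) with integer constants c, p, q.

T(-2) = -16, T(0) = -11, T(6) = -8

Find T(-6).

(T(m) − c)(m + q) = p for each data point; the three points give a linear system in c and q, then p follows.
Solving: c = -6, q = 4, p = -20, so T(m) = -6 − 20/(m + 4).
Then T(-6) = -6 − 20/(-2) = 4.

4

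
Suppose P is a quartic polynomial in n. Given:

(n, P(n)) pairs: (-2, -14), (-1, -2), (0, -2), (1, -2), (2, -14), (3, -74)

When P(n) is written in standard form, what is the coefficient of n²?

Write P(n) = an^4 + bn³ + cn² + dn + e; the 6 given values yield a linear system in the 5 coefficients.
Solving, P(n) = -n^4 + n² - 2.
The coefficient of n² is 1.

1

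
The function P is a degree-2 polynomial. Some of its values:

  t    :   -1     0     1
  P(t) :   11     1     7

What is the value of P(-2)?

Write P(t) = at² + bt + c; the 3 given values yield a linear system in the 3 coefficients.
Solving, P(t) = 8t² - 2t + 1.
Then P(-2) = 37.

37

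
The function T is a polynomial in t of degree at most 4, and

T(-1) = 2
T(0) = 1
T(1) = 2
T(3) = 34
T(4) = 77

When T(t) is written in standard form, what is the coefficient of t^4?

0

Write T(t) = at^4 + bt³ + ct² + dt + e; the 5 given values yield a linear system in the 5 coefficients.
Solving, the leading coefficient vanishes, and T(t) = t³ + t² - t + 1.
The coefficient of t^4 is 0.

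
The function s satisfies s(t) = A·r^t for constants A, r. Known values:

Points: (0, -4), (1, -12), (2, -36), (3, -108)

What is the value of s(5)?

-972

Consecutive ratio: -12/(-4) = 3, and -36/(-12) = 3, so r = 3.
Then A·3^0 = -4 gives A = -4, and s(t) = -4·3^t.
s(5) = -4·3^5 = -972.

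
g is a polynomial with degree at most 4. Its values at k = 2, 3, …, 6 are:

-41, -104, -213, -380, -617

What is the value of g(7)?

Write g(k) = ak^4 + bk³ + ck² + dk + e; the 5 given values yield a linear system in the 5 coefficients.
Solving, the leading coefficient vanishes, and g(k) = -2k³ - 5k² - 5.
Then g(7) = -936.

-936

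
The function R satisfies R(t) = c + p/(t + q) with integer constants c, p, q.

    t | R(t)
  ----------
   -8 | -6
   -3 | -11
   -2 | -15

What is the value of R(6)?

1

(R(t) − c)(t + q) = p for each data point; the three points give a linear system in c and q, then p follows.
Solving: c = -3, q = 0, p = 24, so R(t) = -3 + 24/(t + 0).
Then R(6) = -3 + 24/6 = 1.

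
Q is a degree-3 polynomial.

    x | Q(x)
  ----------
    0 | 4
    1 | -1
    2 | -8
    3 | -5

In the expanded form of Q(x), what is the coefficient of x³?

2

Write Q(x) = ax³ + bx² + cx + d; the 4 given values yield a linear system in the 4 coefficients.
Solving, Q(x) = 2x³ - 7x² + 4.
The coefficient of x³ is 2.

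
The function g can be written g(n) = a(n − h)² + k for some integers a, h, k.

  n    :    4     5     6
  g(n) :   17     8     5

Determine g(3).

First differences -9, -3; second difference 6 = 2a, so a = 3.
Expanding, the n-coefficient is −2ah = -6h; matching it to the data gives h = 6, and then k = 5.
So g(n) = 3(n − 6)² + 5.
g(3) = 3·(-3)² + 5 = 32.

32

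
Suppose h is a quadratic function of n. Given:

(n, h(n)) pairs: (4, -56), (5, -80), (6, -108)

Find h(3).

Write h(n) = an² + bn + c; the 3 given values yield a linear system in the 3 coefficients.
Solving, h(n) = -2n² - 6n.
Then h(3) = -36.

-36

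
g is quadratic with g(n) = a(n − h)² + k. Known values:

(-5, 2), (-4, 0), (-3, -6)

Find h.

-5

First differences -2, -6; second difference -4 = 2a, so a = -2.
Expanding, the n-coefficient is −2ah = 4h; matching it to the data gives h = -5, and then k = 2.
So g(n) = -2(n + 5)² + 2.
Hence h = -5.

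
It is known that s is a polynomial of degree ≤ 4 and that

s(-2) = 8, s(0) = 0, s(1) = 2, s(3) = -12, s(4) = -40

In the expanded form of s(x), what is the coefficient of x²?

1

Write s(x) = ax^4 + bx³ + cx² + dx + e; the 5 given values yield a linear system in the 5 coefficients.
Solving, the leading coefficient vanishes, and s(x) = -x³ + x² + 2x.
The coefficient of x² is 1.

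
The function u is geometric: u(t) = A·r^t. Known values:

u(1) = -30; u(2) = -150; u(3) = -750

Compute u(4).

Consecutive ratio: -150/(-30) = 5, and -750/(-150) = 5, so r = 5.
Then A·5^1 = -30 gives A = -6, and u(t) = -6·5^t.
u(4) = -6·5^4 = -3750.

-3750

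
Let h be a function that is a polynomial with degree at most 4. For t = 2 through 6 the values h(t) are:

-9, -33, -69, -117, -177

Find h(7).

First differences: -24, -36, -48, -60. Second differences: -12, -12, -12.
Level-2 differences are constant, so h has degree 2.
Fitting a degree-2 polynomial gives h(t) = -6t² + 6t + 3.
Then h(7) = -249.

-249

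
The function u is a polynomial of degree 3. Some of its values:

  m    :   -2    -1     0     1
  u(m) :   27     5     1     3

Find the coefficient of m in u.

Write u(m) = am³ + bm² + cm + d; the 4 given values yield a linear system in the 4 coefficients.
Solving, u(m) = -2m³ + 3m² + m + 1.
The coefficient of m is 1.

1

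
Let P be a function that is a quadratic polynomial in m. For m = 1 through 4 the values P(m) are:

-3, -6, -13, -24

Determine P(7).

-81

First differences: -3, -7, -11. Second differences: -4, -4.
Level-2 differences are constant, so P has degree 2.
Fitting a degree-2 polynomial gives P(m) = -2m² + 3m - 4.
Then P(7) = -81.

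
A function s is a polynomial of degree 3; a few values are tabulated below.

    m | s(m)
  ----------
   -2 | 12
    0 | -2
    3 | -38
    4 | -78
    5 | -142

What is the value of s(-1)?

2

Write s(m) = am³ + bm² + cm + d; the 5 given values yield a linear system in the 4 coefficients.
Solving, s(m) = -m³ - 3m - 2.
Then s(-1) = 2.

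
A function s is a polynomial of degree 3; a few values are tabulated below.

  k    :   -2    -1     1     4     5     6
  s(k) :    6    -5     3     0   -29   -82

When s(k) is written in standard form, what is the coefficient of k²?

Write s(k) = ak³ + bk² + ck + d; the 6 given values yield a linear system in the 4 coefficients.
Solving, s(k) = -k³ + 3k² + 5k - 4.
The coefficient of k² is 3.

3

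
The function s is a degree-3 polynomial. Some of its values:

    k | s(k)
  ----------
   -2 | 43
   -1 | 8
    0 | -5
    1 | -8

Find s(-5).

Write s(k) = ak³ + bk² + ck + d; the 4 given values yield a linear system in the 4 coefficients.
Solving, s(k) = -2k³ + 5k² - 6k - 5.
Then s(-5) = 400.

400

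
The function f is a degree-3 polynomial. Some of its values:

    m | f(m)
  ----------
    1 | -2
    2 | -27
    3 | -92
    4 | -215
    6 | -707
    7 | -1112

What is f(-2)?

13

Write f(m) = am³ + bm² + cm + d; the 6 given values yield a linear system in the 4 coefficients.
Solving, f(m) = -3m³ - 2m² + 2m + 1.
Then f(-2) = 13.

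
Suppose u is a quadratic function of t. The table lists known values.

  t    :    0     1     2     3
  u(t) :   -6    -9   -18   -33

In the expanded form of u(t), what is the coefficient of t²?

-3

First differences: -3, -9, -15. Second differences: -6, -6.
Level-2 differences are constant, so u has degree 2.
Fitting a degree-2 polynomial gives u(t) = -3t² - 6.
The coefficient of t² is -3.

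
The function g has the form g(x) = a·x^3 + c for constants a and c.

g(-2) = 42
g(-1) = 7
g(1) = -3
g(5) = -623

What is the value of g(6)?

From g(-2) = 42 and g(-1) = 7: -8a + c = 42 and -1a + c = 7.
Subtracting: 7a = -35, so a = -5; then c = 42 − (-5)·(-8) = 2.
So g(x) = -5x³ + 2, and g(6) = -1078.

-1078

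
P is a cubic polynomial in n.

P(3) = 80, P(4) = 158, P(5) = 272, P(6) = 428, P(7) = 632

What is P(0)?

2

First differences: 78, 114, 156, 204. Second differences: 36, 42, 48. Third differences: 6, 6.
Level-3 differences are constant, so P has degree 3.
Fitting a degree-3 polynomial gives P(n) = n³ + 6n² - n + 2.
Then P(0) = 2.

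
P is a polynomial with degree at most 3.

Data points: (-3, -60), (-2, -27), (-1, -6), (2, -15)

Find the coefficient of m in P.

3

Write P(m) = am³ + bm² + cm + d; the 4 given values yield a linear system in the 4 coefficients.
Solving, the leading coefficient vanishes, and P(m) = -6m² + 3m + 3.
The coefficient of m is 3.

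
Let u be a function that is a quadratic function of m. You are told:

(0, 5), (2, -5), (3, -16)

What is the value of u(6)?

Write u(m) = am² + bm + c; the 3 given values yield a linear system in the 3 coefficients.
Solving, u(m) = -2m² - m + 5.
Then u(6) = -73.

-73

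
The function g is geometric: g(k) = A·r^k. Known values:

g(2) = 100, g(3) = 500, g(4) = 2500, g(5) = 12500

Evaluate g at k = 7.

312500

Consecutive ratio: 500/100 = 5, and 2500/500 = 5, so r = 5.
Then A·5^2 = 100 gives A = 4, and g(k) = 4·5^k.
g(7) = 4·5^7 = 312500.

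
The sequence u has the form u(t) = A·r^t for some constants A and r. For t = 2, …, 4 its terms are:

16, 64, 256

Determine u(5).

Consecutive ratio: 64/16 = 4, and 256/64 = 4, so r = 4.
Then A·4^2 = 16 gives A = 1, and u(t) = 1·4^t.
u(5) = 1·4^5 = 1024.

1024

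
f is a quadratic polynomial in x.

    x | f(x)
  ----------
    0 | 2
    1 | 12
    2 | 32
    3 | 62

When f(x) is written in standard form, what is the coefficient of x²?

First differences: 10, 20, 30. Second differences: 10, 10.
Level-2 differences are constant, so f has degree 2.
Fitting a degree-2 polynomial gives f(x) = 5x² + 5x + 2.
The coefficient of x² is 5.

5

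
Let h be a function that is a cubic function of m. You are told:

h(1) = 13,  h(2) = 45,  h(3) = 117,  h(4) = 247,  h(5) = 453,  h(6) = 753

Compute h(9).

2397

Write h(m) = am³ + bm² + cm + d; the 6 given values yield a linear system in the 4 coefficients.
Solving, h(m) = 3m³ + 2m² + 5m + 3.
Then h(9) = 2397.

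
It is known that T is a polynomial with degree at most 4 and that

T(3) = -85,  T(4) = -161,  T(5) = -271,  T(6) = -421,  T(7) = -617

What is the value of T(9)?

-1171

First differences: -76, -110, -150, -196. Second differences: -34, -40, -46. Third differences: -6, -6.
Level-3 differences are constant, so T has degree 3.
Fitting a degree-3 polynomial gives T(x) = -x³ - 5x² - 4x - 1.
Then T(9) = -1171.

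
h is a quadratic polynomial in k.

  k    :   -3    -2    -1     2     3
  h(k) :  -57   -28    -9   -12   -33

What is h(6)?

-156

Write h(k) = ak² + bk + c; the 5 given values yield a linear system in the 3 coefficients.
Solving, h(k) = -5k² + 4k.
Then h(6) = -156.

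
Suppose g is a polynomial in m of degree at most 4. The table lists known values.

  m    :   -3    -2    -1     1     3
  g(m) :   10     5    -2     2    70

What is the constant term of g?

-5

Write g(m) = am^4 + bm³ + cm² + dm + e; the 5 given values yield a linear system in the 5 coefficients.
Solving, the leading coefficient vanishes, and g(m) = m³ + 5m² + m - 5.
The constant term is g(0) = -5.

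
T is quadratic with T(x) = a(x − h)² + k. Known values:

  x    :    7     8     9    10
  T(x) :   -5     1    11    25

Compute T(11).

43

First differences 6, 10, 14; second difference 4 = 2a, so a = 2.
Expanding, the x-coefficient is −2ah = -4h; matching it to the data gives h = 6, and then k = -7.
So T(x) = 2(x − 6)² − 7.
T(11) = 2·5² − 7 = 43.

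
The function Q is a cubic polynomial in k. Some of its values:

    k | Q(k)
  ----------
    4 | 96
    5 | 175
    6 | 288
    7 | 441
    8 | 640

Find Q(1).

3

First differences: 79, 113, 153, 199. Second differences: 34, 40, 46. Third differences: 6, 6.
Level-3 differences are constant, so Q has degree 3.
Fitting a degree-3 polynomial gives Q(k) = k³ + 2k².
Then Q(1) = 3.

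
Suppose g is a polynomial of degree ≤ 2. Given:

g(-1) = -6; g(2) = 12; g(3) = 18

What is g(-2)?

-12

Write g(k) = ak² + bk + c; the 3 given values yield a linear system in the 3 coefficients.
Solving, the leading coefficient vanishes, and g(k) = 6k.
Then g(-2) = -12.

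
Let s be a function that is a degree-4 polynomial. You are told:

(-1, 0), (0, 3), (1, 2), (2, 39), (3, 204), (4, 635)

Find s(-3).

54

Write s(n) = an^4 + bn³ + cn² + dn + e; the 6 given values yield a linear system in the 5 coefficients.
Solving, s(n) = 2n^4 + 3n³ - 4n² - 2n + 3.
Then s(-3) = 54.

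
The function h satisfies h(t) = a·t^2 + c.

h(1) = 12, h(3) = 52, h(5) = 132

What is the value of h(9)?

From h(1) = 12 and h(3) = 52: 1a + c = 12 and 9a + c = 52.
Subtracting: 8a = 40, so a = 5; then c = 12 − 5·1 = 7.
So h(t) = 5t² + 7, and h(9) = 412.

412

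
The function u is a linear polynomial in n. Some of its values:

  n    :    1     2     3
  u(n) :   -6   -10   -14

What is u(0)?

First differences: -4, -4.
Level-1 differences are constant, so u has degree 1.
Fitting a degree-1 polynomial gives u(n) = -4n - 2.
Then u(0) = -2.

-2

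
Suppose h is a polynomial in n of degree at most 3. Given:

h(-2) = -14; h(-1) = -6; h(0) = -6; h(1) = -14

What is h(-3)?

-30

First differences: 8, 0, -8. Second differences: -8, -8.
Level-2 differences are constant, so h has degree 2.
Fitting a degree-2 polynomial gives h(n) = -4n² - 4n - 6.
Then h(-3) = -30.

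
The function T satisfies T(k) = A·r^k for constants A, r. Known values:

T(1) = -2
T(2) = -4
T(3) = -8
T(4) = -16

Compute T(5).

-32

Consecutive ratio: -4/(-2) = 2, and -8/(-4) = 2, so r = 2.
Then A·2^1 = -2 gives A = -1, and T(k) = -1·2^k.
T(5) = -1·2^5 = -32.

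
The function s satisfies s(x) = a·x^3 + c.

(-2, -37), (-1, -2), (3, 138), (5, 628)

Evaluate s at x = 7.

From s(-2) = -37 and s(-1) = -2: -8a + c = -37 and -1a + c = -2.
Subtracting: 7a = 35, so a = 5; then c = -37 − 5·(-8) = 3.
So s(x) = 5x³ + 3, and s(7) = 1718.

1718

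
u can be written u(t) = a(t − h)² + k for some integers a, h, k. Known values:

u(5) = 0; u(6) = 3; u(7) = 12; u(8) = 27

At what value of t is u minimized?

5

First differences 3, 9, 15; second difference 6 = 2a, so a = 3.
Expanding, the t-coefficient is −2ah = -6h; matching it to the data gives h = 5, and then k = 0.
So u(t) = 3(t − 5)² + 0.
Hence h = 5.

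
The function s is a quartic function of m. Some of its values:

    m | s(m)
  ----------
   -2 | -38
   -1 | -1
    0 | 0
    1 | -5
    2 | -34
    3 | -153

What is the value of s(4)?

-476

First differences: 37, 1, -5, -29, -119. Second differences: -36, -6, -24, -90. Third differences: 30, -18, -66. Fourth differences: -48, -48.
Level-4 differences are constant, so s has degree 4.
Fitting a degree-4 polynomial gives s(m) = -2m^4 + m³ - m² - 3m.
Then s(4) = -476.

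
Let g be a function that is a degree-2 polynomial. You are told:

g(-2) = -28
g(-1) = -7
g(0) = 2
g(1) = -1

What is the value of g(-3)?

-61

Write g(n) = an² + bn + c; the 4 given values yield a linear system in the 3 coefficients.
Solving, g(n) = -6n² + 3n + 2.
Then g(-3) = -61.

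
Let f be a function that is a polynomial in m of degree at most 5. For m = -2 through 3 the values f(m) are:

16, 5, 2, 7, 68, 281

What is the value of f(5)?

1787

First differences: -11, -3, 5, 61, 213. Second differences: 8, 8, 56, 152. Third differences: 0, 48, 96. Fourth differences: 48, 48.
Level-4 differences are constant, so f has degree 4.
Fitting a degree-4 polynomial gives f(m) = 2m^4 + 4m³ + 2m² - 3m + 2.
Then f(5) = 1787.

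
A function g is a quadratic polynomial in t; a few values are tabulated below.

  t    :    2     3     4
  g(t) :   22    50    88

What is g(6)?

Write g(t) = at² + bt + c; the 3 given values yield a linear system in the 3 coefficients.
Solving, g(t) = 5t² + 3t - 4.
Then g(6) = 194.

194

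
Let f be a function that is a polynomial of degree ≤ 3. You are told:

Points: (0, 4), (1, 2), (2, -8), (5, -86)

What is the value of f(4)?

-52

Write f(x) = ax³ + bx² + cx + d; the 4 given values yield a linear system in the 4 coefficients.
Solving, the leading coefficient vanishes, and f(x) = -4x² + 2x + 4.
Then f(4) = -52.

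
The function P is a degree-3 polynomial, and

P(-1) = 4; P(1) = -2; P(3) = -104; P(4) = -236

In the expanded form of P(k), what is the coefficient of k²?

-3

Write P(k) = ak³ + bk² + ck + d; the 4 given values yield a linear system in the 4 coefficients.
Solving, P(k) = -3k³ - 3k² + 4.
The coefficient of k² is -3.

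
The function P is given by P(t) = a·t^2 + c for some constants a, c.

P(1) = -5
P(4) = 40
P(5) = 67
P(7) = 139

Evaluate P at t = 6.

100

From P(1) = -5 and P(4) = 40: 1a + c = -5 and 16a + c = 40.
Subtracting: 15a = 45, so a = 3; then c = -5 − 3·1 = -8.
So P(t) = 3t² − 8, and P(6) = 100.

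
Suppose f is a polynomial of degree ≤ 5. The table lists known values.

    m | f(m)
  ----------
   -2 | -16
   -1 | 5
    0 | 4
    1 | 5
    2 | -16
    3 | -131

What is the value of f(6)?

-2480

First differences: 21, -1, 1, -21, -115. Second differences: -22, 2, -22, -94. Third differences: 24, -24, -72. Fourth differences: -48, -48.
Level-4 differences are constant, so f has degree 4.
Fitting a degree-4 polynomial gives f(m) = -2m^4 + 3m² + 4.
Then f(6) = -2480.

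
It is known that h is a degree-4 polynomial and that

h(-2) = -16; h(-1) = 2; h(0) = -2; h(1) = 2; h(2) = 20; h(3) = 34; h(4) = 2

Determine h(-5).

First differences: 18, -4, 4, 18, 14, -32. Second differences: -22, 8, 14, -4, -46. Third differences: 30, 6, -18, -42. Fourth differences: -24, -24, -24.
Level-4 differences are constant, so h has degree 4.
Fitting a degree-4 polynomial gives h(k) = -k^4 + 3k³ + 5k² - 3k - 2.
Then h(-5) = -862.

-862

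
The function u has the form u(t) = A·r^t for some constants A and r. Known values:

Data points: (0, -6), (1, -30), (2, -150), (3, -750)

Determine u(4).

-3750

Consecutive ratio: -30/(-6) = 5, and -150/(-30) = 5, so r = 5.
Then A·5^0 = -6 gives A = -6, and u(t) = -6·5^t.
u(4) = -6·5^4 = -3750.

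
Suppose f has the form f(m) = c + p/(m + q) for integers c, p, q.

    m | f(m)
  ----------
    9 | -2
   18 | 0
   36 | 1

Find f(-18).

(f(m) − c)(m + q) = p for each data point; the three points give a linear system in c and q, then p follows.
Solving: c = 2, q = 0, p = -36, so f(m) = 2 − 36/(m + 0).
Then f(-18) = 2 − 36/(-18) = 4.

4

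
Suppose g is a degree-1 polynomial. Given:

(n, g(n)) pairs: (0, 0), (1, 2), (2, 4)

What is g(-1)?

First differences: 2, 2.
Level-1 differences are constant, so g has degree 1.
Fitting a degree-1 polynomial gives g(n) = 2n.
Then g(-1) = -2.

-2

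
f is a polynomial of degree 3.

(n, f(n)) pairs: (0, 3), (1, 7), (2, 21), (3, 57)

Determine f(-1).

-3

Write f(n) = an³ + bn² + cn + d; the 4 given values yield a linear system in the 4 coefficients.
Solving, f(n) = 2n³ - n² + 3n + 3.
Then f(-1) = -3.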